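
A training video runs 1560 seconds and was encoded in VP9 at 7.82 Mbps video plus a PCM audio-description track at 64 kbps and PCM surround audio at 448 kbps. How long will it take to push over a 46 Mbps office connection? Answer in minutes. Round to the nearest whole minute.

5 minutes

Audio total: 64 + 448 = 512 kbps = 0.512 Mbps.
Total bitrate: 8.332 Mbps.
File: 8.332 Mbps × 1560 s = 12997.9 Mb.
At 46 Mbps: 12997.9 / 46 = 282.6 s ≈ 4.71 minutes.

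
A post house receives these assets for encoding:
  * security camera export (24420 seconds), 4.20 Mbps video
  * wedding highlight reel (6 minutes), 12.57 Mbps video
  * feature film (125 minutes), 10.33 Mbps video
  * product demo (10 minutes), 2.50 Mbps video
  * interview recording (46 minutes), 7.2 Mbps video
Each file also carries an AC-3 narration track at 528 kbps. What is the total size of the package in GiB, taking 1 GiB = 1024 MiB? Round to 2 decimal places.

Audio: 528 kbps = 0.528 Mbps.
security camera export: 4.728 Mbps × 24420 s = 115457.8 Mb
wedding highlight reel: 13.098 Mbps × 360 s = 4715.3 Mb
feature film: 10.858 Mbps × 7500 s = 81435.0 Mb
product demo: 3.028 Mbps × 600 s = 1816.8 Mb
interview recording: 7.728 Mbps × 2760 s = 21329.3 Mb
Total: 224754.1 Mb = 28094.3 MB.
= 26.16 GiB.

26.16 GiB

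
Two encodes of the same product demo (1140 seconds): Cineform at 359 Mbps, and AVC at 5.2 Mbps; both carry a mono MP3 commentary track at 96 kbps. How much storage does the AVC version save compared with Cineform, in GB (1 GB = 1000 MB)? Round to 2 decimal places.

50.42 GB

Audio: 96 kbps = 0.096 Mbps.
Cineform: 359.096 Mbps × 1140 s = 409369.4 Mb = 51.171 GB.
AVC: 5.296 Mbps × 1140 s = 6037.4 Mb = 0.755 GB.
Saving: 51.171 − 0.755 = 50.416 GB.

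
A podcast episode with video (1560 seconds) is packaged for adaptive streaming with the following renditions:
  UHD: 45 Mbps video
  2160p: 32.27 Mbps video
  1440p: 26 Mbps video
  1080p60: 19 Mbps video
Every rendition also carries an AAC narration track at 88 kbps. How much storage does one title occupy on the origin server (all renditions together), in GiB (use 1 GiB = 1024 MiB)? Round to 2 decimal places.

22.27 GiB

Audio: 88 kbps = 0.088 Mbps.
Sum of rendition bitrates: (45+0.088) + (32.27+0.088) + (26+0.088) + (19+0.088) = 122.622 Mbps.
× 1560 s = 191,290 Mb = 23,911 MB = 22.27 GiB.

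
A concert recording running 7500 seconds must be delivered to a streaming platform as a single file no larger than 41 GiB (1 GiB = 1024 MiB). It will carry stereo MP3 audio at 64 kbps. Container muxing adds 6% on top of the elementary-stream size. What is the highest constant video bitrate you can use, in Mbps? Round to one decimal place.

Budget: 41 GiB = 352187.3 Mb.
Stream payload after overhead: 352187.3 / 1.06 = 332252.2 Mb.
Total bitrate budget: 332252.2 Mb / 7500 s = 44.300 Mbps.
Audio: 64 kbps = 0.064 Mbps.
Video: 44.300 − 0.064 = 44.236 Mbps.

44.2 Mbps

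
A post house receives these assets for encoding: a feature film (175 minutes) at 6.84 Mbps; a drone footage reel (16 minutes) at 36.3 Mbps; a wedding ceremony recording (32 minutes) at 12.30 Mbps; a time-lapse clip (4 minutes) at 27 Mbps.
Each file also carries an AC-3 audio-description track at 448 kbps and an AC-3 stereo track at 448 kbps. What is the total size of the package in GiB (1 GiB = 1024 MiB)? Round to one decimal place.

17.3 GiB

Audio total: 448 + 448 = 896 kbps = 0.896 Mbps.
feature film: 7.736 Mbps × 10500 s = 81228.0 Mb
drone footage reel: 37.196 Mbps × 960 s = 35708.2 Mb
wedding ceremony recording: 13.196 Mbps × 1920 s = 25336.3 Mb
time-lapse clip: 27.896 Mbps × 240 s = 6695.0 Mb
Total: 148967.5 Mb = 18620.9 MB.
= 17.34 GiB.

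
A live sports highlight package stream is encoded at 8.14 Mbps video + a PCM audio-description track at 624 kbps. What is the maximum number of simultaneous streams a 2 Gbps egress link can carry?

Audio: 624 kbps = 0.624 Mbps.
Per-viewer media rate: 8.764 Mbps.
2 Gbps = 2,000 Mbps; 2,000 / 8.764 = 228.21 → 228 viewers.

228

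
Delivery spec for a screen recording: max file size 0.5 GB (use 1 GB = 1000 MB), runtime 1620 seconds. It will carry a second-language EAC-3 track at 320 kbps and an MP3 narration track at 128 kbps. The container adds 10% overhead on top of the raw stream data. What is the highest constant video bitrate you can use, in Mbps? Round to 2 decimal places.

Budget: 0.5 GB = 4000.0 Mb.
Stream payload after overhead: 4000.0 / 1.10 = 3636.4 Mb.
Total bitrate budget: 3636.4 Mb / 1620 s = 2.245 Mbps.
Audio total: 320 + 128 = 448 kbps = 0.448 Mbps.
Video: 2.245 − 0.448 = 1.797 Mbps.

1.80 Mbps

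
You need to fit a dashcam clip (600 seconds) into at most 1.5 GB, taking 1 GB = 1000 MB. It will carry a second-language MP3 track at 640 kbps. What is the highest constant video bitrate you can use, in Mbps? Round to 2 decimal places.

Budget: 1.5 GB = 12000.0 Mb.
Total bitrate budget: 12000.0 Mb / 600 s = 20.000 Mbps.
Audio: 640 kbps = 0.640 Mbps.
Video: 20.000 − 0.640 = 19.360 Mbps.

19.36 Mbps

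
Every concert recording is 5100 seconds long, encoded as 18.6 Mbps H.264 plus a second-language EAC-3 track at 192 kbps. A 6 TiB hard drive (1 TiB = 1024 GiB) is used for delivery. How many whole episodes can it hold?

550

Audio: 192 kbps = 0.192 Mbps.
Total bitrate: 18.792 Mbps.
Per item: 18.792 Mbps × 5100 s = 95,839 Mb = 11,980 MB.
Capacity: 6 TiB = 52,776,558 Mb; 550.68 items → 550 complete.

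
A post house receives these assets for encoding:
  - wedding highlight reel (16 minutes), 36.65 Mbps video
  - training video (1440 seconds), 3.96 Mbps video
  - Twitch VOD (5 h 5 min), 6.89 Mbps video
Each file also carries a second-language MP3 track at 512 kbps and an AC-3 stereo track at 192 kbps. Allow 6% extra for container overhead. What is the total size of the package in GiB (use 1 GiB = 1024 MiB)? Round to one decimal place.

Audio total: 512 + 192 = 704 kbps = 0.704 Mbps.
wedding highlight reel: 37.354 Mbps × 960 s × 1.06 = 38011.4 Mb
training video: 4.664 Mbps × 1440 s × 1.06 = 7119.1 Mb
Twitch VOD: 7.594 Mbps × 18300 s × 1.06 = 147308.4 Mb
Total: 192439.0 Mb = 24054.9 MB.
= 22.40 GiB.

22.4 GiB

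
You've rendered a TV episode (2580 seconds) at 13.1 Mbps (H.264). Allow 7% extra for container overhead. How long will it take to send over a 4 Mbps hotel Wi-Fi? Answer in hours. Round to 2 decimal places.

2.51 hours

File: 13.100 Mbps × 2580 s = 33798.0 Mb.
With 7% container overhead: ×1.07. → 36163.9 Mb.
At 4 Mbps: 36163.9 / 4 = 9041.0 s ≈ 2.51 hours.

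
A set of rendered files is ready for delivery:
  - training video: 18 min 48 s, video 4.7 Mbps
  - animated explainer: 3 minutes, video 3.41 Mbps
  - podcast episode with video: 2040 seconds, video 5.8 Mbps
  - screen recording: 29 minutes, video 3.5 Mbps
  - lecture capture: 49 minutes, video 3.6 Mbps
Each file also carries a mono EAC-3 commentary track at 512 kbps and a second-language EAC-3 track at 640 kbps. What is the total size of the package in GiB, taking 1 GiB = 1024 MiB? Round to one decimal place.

5.1 GiB

Audio total: 512 + 640 = 1152 kbps = 1.152 Mbps.
training video: 5.852 Mbps × 1128 s = 6601.1 Mb
animated explainer: 4.562 Mbps × 180 s = 821.2 Mb
podcast episode with video: 6.952 Mbps × 2040 s = 14182.1 Mb
screen recording: 4.652 Mbps × 1740 s = 8094.5 Mb
lecture capture: 4.752 Mbps × 2940 s = 13970.9 Mb
Total: 43669.7 Mb = 5458.7 MB.
= 5.084 GiB.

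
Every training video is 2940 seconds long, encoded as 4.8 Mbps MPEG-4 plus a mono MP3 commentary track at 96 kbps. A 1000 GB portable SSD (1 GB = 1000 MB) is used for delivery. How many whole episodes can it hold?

Audio: 96 kbps = 0.096 Mbps.
Total bitrate: 4.896 Mbps.
Per item: 4.896 Mbps × 2940 s = 14,394 Mb = 1,799 MB.
Capacity: 1000 GB = 8,000,000 Mb; 555.78 items → 555 complete.

555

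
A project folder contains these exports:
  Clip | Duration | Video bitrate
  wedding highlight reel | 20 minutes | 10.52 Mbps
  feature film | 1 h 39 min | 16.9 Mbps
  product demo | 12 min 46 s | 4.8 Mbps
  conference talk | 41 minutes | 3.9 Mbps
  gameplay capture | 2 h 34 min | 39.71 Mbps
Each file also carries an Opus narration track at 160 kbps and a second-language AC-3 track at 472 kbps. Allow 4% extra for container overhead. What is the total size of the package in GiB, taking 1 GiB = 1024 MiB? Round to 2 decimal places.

Audio total: 160 + 472 = 632 kbps = 0.632 Mbps.
wedding highlight reel: 11.152 Mbps × 1200 s × 1.04 = 13917.7 Mb
feature film: 17.532 Mbps × 5940 s × 1.04 = 108305.7 Mb
product demo: 5.432 Mbps × 766 s × 1.04 = 4327.3 Mb
conference talk: 4.532 Mbps × 2460 s × 1.04 = 11594.7 Mb
gameplay capture: 40.342 Mbps × 9240 s × 1.04 = 387670.5 Mb
Total: 525815.9 Mb = 65727.0 MB.
= 61.21 GiB.

61.21 GiB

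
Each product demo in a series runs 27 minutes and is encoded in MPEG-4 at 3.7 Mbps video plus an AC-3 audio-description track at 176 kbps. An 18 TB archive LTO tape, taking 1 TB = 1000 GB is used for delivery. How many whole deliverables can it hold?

22933

27 min = 1620 s
Audio: 176 kbps = 0.176 Mbps.
Total bitrate: 3.876 Mbps.
Per item: 3.876 Mbps × 1620 s = 6,279 Mb = 784.9 MB.
Capacity: 18 TB = 144,000,000 Mb; 22933.15 items → 22933 complete.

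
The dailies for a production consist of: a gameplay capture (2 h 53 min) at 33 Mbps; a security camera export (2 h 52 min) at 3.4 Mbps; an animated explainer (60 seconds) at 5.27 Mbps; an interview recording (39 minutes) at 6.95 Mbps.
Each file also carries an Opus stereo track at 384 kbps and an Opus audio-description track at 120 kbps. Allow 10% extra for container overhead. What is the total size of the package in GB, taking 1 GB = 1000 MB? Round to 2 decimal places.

55.80 GB

Audio total: 384 + 120 = 504 kbps = 0.504 Mbps.
gameplay capture: 33.504 Mbps × 10380 s × 1.10 = 382548.7 Mb
security camera export: 3.904 Mbps × 10320 s × 1.10 = 44318.2 Mb
animated explainer: 5.774 Mbps × 60 s × 1.10 = 381.1 Mb
interview recording: 7.454 Mbps × 2340 s × 1.10 = 19186.6 Mb
Total: 446434.6 Mb = 55804.3 MB.
= 55.80 GB.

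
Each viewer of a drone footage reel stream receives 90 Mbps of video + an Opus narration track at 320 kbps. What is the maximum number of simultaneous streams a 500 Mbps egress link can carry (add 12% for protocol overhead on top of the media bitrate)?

Audio: 320 kbps = 0.320 Mbps.
Per-viewer media rate: 90.320 Mbps.
On the wire with 12% overhead: 101.158 Mbps.
500 Mbps = 500.0 Mbps; 500.0 / 101.158 = 4.94 → 4 viewers.

4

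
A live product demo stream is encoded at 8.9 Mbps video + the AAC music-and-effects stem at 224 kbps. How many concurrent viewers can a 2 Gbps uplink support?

Audio: 224 kbps = 0.224 Mbps.
Per-viewer media rate: 9.124 Mbps.
2 Gbps = 2,000 Mbps; 2,000 / 9.124 = 219.20 → 219 viewers.

219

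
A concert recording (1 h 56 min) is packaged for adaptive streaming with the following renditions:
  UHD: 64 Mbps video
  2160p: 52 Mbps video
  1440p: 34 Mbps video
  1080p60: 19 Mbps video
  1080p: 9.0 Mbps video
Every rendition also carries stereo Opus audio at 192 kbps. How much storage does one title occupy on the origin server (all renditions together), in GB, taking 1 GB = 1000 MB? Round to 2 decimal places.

1 h 56 min = 116 min = 6960 s
Audio: 192 kbps = 0.192 Mbps.
Sum of rendition bitrates: (64+0.192) + (52+0.192) + (34+0.192) + (19+0.192) + (9.0+0.192) = 178.960 Mbps.
× 6960 s = 1,245,562 Mb = 155,695 MB = 155.7 GB.

155.70 GB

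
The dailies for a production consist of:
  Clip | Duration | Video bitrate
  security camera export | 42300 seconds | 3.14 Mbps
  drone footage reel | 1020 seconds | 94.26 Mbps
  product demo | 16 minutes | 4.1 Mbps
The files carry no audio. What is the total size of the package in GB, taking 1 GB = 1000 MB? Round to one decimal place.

29.1 GB

security camera export: 3.140 Mbps × 42300 s = 132822.0 Mb
drone footage reel: 94.260 Mbps × 1020 s = 96145.2 Mb
product demo: 4.100 Mbps × 960 s = 3936.0 Mb
Total: 232903.2 Mb = 29112.9 MB.
= 29.11 GB.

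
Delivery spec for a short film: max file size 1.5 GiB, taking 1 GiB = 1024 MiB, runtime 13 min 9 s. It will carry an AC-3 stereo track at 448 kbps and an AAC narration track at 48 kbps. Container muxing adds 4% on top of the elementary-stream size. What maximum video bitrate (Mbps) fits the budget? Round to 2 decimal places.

15.21 Mbps

Budget: 1.5 GiB = 12884.9 Mb.
Stream payload after overhead: 12884.9 / 1.04 = 12389.3 Mb.
13 min 9 s = 789 s
Total bitrate budget: 12389.3 Mb / 789 s = 15.703 Mbps.
Audio total: 448 + 48 = 496 kbps = 0.496 Mbps.
Video: 15.703 − 0.496 = 15.207 Mbps.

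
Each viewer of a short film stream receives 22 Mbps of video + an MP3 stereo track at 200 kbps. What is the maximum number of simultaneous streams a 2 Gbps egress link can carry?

Audio: 200 kbps = 0.200 Mbps.
Per-viewer media rate: 22.200 Mbps.
2 Gbps = 2,000 Mbps; 2,000 / 22.200 = 90.09 → 90 viewers.

90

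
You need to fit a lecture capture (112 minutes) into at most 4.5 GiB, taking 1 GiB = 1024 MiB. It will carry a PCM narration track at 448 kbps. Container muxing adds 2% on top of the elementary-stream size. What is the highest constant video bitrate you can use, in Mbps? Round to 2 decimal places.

Budget: 4.5 GiB = 38654.7 Mb.
Stream payload after overhead: 38654.7 / 1.02 = 37896.8 Mb.
112 min = 6720 s
Total bitrate budget: 37896.8 Mb / 6720 s = 5.639 Mbps.
Audio: 448 kbps = 0.448 Mbps.
Video: 5.639 − 0.448 = 5.191 Mbps.

5.19 Mbps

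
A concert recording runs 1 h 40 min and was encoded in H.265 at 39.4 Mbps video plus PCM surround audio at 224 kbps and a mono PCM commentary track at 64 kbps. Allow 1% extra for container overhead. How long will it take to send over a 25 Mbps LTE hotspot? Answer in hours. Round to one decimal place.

1 h 40 min = 100 min = 6000 s
Audio total: 224 + 64 = 288 kbps = 0.288 Mbps.
Total bitrate: 39.688 Mbps.
File: 39.688 Mbps × 6000 s = 238128.0 Mb.
With 1% container overhead: ×1.01. → 240509.3 Mb.
At 25 Mbps: 240509.3 / 25 = 9620.4 s ≈ 2.67 hours.

2.7 hours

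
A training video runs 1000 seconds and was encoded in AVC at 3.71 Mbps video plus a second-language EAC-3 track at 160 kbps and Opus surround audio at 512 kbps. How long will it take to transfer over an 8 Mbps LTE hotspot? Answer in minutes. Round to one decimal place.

9.1 minutes

Audio total: 160 + 512 = 672 kbps = 0.672 Mbps.
Total bitrate: 4.382 Mbps.
File: 4.382 Mbps × 1000 s = 4382.0 Mb.
At 8 Mbps: 4382.0 / 8 = 547.8 s ≈ 9.13 minutes.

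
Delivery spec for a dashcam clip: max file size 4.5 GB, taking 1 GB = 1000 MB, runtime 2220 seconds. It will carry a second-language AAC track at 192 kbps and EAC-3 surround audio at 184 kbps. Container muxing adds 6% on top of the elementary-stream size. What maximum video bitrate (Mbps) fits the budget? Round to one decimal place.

14.9 Mbps

Budget: 4.5 GB = 36000.0 Mb.
Stream payload after overhead: 36000.0 / 1.06 = 33962.3 Mb.
Total bitrate budget: 33962.3 Mb / 2220 s = 15.298 Mbps.
Audio total: 192 + 184 = 376 kbps = 0.376 Mbps.
Video: 15.298 − 0.376 = 14.922 Mbps.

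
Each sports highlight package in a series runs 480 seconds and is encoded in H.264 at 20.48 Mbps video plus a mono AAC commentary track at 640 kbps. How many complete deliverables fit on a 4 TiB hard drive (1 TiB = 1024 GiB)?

Audio: 640 kbps = 0.640 Mbps.
Total bitrate: 21.120 Mbps.
Per item: 21.120 Mbps × 480 s = 10,138 Mb = 1,267 MB.
Capacity: 4 TiB = 35,184,372 Mb; 3470.68 items → 3470 complete.

3470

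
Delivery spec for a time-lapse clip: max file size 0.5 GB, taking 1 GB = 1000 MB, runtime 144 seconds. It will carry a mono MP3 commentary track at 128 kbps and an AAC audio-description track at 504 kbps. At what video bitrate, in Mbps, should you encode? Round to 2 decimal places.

27.15 Mbps

Budget: 0.5 GB = 4000.0 Mb.
Total bitrate budget: 4000.0 Mb / 144 s = 27.778 Mbps.
Audio total: 128 + 504 = 632 kbps = 0.632 Mbps.
Video: 27.778 − 0.632 = 27.146 Mbps.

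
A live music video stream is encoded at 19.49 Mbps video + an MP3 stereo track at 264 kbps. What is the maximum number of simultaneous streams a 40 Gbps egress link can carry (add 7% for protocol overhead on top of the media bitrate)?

1892

Audio: 264 kbps = 0.264 Mbps.
Per-viewer media rate: 19.754 Mbps.
On the wire with 7% overhead: 21.137 Mbps.
40 Gbps = 40,000 Mbps; 40,000 / 21.137 = 1892.44 → 1892 viewers.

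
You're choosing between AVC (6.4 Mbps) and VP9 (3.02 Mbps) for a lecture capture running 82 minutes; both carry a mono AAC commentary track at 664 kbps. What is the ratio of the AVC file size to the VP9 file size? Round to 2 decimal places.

82 min = 4920 s
Audio: 664 kbps = 0.664 Mbps.
AVC: 7.064 Mbps × 4920 s = 34754.9 Mb = 4.344 GB.
VP9: 3.684 Mbps × 4920 s = 18125.3 Mb = 2.266 GB.
Ratio: 4.344 / 2.266 = 1.917.

1.92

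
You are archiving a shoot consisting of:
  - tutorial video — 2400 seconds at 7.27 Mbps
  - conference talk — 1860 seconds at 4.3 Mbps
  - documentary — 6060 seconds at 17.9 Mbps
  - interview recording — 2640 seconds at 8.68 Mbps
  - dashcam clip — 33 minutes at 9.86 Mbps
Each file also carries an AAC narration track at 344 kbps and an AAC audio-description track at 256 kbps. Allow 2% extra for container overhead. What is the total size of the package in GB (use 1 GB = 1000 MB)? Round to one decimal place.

Audio total: 344 + 256 = 600 kbps = 0.600 Mbps.
tutorial video: 7.870 Mbps × 2400 s × 1.02 = 19265.8 Mb
conference talk: 4.900 Mbps × 1860 s × 1.02 = 9296.3 Mb
documentary: 18.500 Mbps × 6060 s × 1.02 = 114352.2 Mb
interview recording: 9.280 Mbps × 2640 s × 1.02 = 24989.2 Mb
dashcam clip: 10.460 Mbps × 1980 s × 1.02 = 21125.0 Mb
Total: 189028.4 Mb = 23628.6 MB.
= 23.63 GB.

23.6 GB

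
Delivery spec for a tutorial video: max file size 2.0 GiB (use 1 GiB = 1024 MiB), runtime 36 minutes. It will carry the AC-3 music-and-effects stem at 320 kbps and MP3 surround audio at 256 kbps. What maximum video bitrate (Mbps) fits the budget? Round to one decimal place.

7.4 Mbps

Budget: 2.0 GiB = 17179.9 Mb.
36 min = 2160 s
Total bitrate budget: 17179.9 Mb / 2160 s = 7.954 Mbps.
Audio total: 320 + 256 = 576 kbps = 0.576 Mbps.
Video: 7.954 − 0.576 = 7.378 Mbps.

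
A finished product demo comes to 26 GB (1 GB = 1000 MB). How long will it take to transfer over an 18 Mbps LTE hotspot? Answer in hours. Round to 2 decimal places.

3.21 hours

File: 26 GB = 208000.0 Mb.
At 18 Mbps: 208000.0 / 18 = 11555.6 s ≈ 3.21 hours.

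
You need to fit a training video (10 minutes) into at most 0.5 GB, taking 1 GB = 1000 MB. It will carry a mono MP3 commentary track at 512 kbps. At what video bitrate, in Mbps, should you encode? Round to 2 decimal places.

Budget: 0.5 GB = 4000.0 Mb.
10 min = 600 s
Total bitrate budget: 4000.0 Mb / 600 s = 6.667 Mbps.
Audio: 512 kbps = 0.512 Mbps.
Video: 6.667 − 0.512 = 6.155 Mbps.

6.15 Mbps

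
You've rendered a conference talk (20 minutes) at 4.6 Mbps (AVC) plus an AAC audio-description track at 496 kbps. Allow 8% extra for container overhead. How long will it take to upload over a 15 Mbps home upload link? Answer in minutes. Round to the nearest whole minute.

7 minutes

20 min = 1200 s
Audio: 496 kbps = 0.496 Mbps.
Total bitrate: 5.096 Mbps.
File: 5.096 Mbps × 1200 s = 6115.2 Mb.
With 8% container overhead: ×1.08. → 6604.4 Mb.
At 15 Mbps: 6604.4 / 15 = 440.3 s ≈ 7.34 minutes.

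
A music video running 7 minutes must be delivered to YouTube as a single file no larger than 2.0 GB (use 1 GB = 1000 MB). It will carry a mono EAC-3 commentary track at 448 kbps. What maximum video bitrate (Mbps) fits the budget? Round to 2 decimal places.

Budget: 2.0 GB = 16000.0 Mb.
7 min = 420 s
Total bitrate budget: 16000.0 Mb / 420 s = 38.095 Mbps.
Audio: 448 kbps = 0.448 Mbps.
Video: 38.095 − 0.448 = 37.647 Mbps.

37.65 Mbps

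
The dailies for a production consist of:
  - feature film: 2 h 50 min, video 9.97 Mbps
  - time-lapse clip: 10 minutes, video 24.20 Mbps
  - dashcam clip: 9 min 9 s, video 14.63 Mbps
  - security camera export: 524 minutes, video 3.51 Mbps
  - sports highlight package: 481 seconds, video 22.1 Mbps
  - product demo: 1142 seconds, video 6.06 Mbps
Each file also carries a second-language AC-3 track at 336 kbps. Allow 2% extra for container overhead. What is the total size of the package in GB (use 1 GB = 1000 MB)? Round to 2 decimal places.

34.05 GB

Audio: 336 kbps = 0.336 Mbps.
feature film: 10.306 Mbps × 10200 s × 1.02 = 107223.6 Mb
time-lapse clip: 24.536 Mbps × 600 s × 1.02 = 15016.0 Mb
dashcam clip: 14.966 Mbps × 549 s × 1.02 = 8380.7 Mb
security camera export: 3.846 Mbps × 31440 s × 1.02 = 123336.6 Mb
sports highlight package: 22.436 Mbps × 481 s × 1.02 = 11007.6 Mb
product demo: 6.396 Mbps × 1142 s × 1.02 = 7450.3 Mb
Total: 272414.8 Mb = 34051.8 MB.
= 34.05 GB.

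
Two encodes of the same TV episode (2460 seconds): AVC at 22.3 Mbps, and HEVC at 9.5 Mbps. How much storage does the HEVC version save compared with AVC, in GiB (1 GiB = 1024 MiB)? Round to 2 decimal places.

AVC: 22.300 Mbps × 2460 s = 54858.0 Mb = 6.386 GiB.
HEVC: 9.500 Mbps × 2460 s = 23370.0 Mb = 2.721 GiB.
Saving: 6.386 − 2.721 = 3.666 GiB.

3.67 GiB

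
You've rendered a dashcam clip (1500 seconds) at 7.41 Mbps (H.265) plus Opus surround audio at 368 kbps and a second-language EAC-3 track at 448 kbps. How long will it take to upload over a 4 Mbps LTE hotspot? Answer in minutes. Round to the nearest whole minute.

Audio total: 368 + 448 = 816 kbps = 0.816 Mbps.
Total bitrate: 8.226 Mbps.
File: 8.226 Mbps × 1500 s = 12339.0 Mb.
At 4 Mbps: 12339.0 / 4 = 3084.8 s ≈ 51.4 minutes.

51 minutes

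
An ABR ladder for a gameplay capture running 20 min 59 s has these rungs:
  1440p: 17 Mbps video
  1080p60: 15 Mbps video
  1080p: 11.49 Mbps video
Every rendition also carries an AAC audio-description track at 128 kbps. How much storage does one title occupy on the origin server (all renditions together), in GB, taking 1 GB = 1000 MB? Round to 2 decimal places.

6.90 GB

20 min 59 s = 1259 s
Audio: 128 kbps = 0.128 Mbps.
Sum of rendition bitrates: (17+0.128) + (15+0.128) + (11.49+0.128) = 43.874 Mbps.
× 1259 s = 55,237 Mb = 6,905 MB = 6.905 GB.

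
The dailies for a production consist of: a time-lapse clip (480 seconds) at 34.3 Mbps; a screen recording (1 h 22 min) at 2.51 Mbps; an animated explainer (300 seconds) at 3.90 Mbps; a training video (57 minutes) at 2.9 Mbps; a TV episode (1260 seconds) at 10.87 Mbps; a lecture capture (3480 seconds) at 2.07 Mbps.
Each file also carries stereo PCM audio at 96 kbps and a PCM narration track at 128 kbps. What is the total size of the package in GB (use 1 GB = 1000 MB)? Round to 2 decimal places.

7.99 GB

Audio total: 96 + 128 = 224 kbps = 0.224 Mbps.
time-lapse clip: 34.524 Mbps × 480 s = 16571.5 Mb
screen recording: 2.734 Mbps × 4920 s = 13451.3 Mb
animated explainer: 4.124 Mbps × 300 s = 1237.2 Mb
training video: 3.124 Mbps × 3420 s = 10684.1 Mb
TV episode: 11.094 Mbps × 1260 s = 13978.4 Mb
lecture capture: 2.294 Mbps × 3480 s = 7983.1 Mb
Total: 63905.6 Mb = 7988.2 MB.
= 7.988 GB.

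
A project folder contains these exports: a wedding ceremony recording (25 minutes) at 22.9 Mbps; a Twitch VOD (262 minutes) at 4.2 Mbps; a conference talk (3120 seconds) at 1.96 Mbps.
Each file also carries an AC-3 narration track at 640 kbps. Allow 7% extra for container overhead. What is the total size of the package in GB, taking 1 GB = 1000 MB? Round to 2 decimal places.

Audio: 640 kbps = 0.640 Mbps.
wedding ceremony recording: 23.540 Mbps × 1500 s × 1.07 = 37781.7 Mb
Twitch VOD: 4.840 Mbps × 15720 s × 1.07 = 81410.7 Mb
conference talk: 2.600 Mbps × 3120 s × 1.07 = 8679.8 Mb
Total: 127872.3 Mb = 15984.0 MB.
= 15.98 GB.

15.98 GB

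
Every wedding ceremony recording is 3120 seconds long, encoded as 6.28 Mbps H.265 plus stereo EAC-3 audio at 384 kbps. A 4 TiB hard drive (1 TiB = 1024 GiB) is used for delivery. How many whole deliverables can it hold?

Audio: 384 kbps = 0.384 Mbps.
Total bitrate: 6.664 Mbps.
Per item: 6.664 Mbps × 3120 s = 20,792 Mb = 2,599 MB.
Capacity: 4 TiB = 35,184,372 Mb; 1692.23 items → 1692 complete.

1692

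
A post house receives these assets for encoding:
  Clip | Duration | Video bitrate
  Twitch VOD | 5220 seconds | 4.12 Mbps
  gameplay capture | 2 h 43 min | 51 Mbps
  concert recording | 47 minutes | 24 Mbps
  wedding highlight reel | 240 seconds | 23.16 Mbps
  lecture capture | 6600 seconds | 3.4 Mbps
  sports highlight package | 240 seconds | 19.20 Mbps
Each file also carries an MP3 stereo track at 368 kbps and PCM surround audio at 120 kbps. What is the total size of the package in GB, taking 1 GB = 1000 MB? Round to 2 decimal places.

Audio total: 368 + 120 = 488 kbps = 0.488 Mbps.
Twitch VOD: 4.608 Mbps × 5220 s = 24053.8 Mb
gameplay capture: 51.488 Mbps × 9780 s = 503552.6 Mb
concert recording: 24.488 Mbps × 2820 s = 69056.2 Mb
wedding highlight reel: 23.648 Mbps × 240 s = 5675.5 Mb
lecture capture: 3.888 Mbps × 6600 s = 25660.8 Mb
sports highlight package: 19.688 Mbps × 240 s = 4725.1 Mb
Total: 632724.0 Mb = 79090.5 MB.
= 79.09 GB.

79.09 GB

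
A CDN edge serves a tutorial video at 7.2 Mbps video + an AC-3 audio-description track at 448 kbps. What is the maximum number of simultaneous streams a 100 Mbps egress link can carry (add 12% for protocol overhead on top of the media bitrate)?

11

Audio: 448 kbps = 0.448 Mbps.
Per-viewer media rate: 7.648 Mbps.
On the wire with 12% overhead: 8.566 Mbps.
100 Mbps = 100.0 Mbps; 100.0 / 8.566 = 11.67 → 11 viewers.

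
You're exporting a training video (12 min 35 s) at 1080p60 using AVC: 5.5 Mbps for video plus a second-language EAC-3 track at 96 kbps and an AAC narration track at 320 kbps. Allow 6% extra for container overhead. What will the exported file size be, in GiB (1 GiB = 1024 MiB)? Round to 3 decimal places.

12 min 35 s = 755 s
Audio total: 96 + 320 = 416 kbps = 0.416 Mbps.
Total bitrate: 5.5 + 0.416 = 5.916 Mbps.
Stream data: 5.916 Mbps × 755 s = 4466.6 Mb.
With 6% container overhead: ×1.06.
4,735 Mb = 591,821,850 bytes ÷ 1,073,741,824 = 0.5512 GiB.

0.551 GiB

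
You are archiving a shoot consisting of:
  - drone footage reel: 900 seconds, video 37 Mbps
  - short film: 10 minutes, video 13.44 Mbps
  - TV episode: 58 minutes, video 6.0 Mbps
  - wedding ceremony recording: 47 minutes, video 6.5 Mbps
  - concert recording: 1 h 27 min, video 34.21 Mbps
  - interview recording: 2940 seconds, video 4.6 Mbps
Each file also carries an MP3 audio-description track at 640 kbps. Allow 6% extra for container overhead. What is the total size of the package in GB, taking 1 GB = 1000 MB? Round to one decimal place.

37.5 GB

Audio: 640 kbps = 0.640 Mbps.
drone footage reel: 37.640 Mbps × 900 s × 1.06 = 35908.6 Mb
short film: 14.080 Mbps × 600 s × 1.06 = 8954.9 Mb
TV episode: 6.640 Mbps × 3480 s × 1.06 = 24493.6 Mb
wedding ceremony recording: 7.140 Mbps × 2820 s × 1.06 = 21342.9 Mb
concert recording: 34.850 Mbps × 5220 s × 1.06 = 192832.0 Mb
interview recording: 5.240 Mbps × 2940 s × 1.06 = 16329.9 Mb
Total: 299861.9 Mb = 37482.7 MB.
= 37.48 GB.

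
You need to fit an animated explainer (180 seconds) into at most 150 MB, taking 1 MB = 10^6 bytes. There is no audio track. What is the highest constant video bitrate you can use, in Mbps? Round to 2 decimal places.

Budget: 150 MB = 1200.0 Mb.
Total bitrate budget: 1200.0 Mb / 180 s = 6.667 Mbps.

6.67 Mbps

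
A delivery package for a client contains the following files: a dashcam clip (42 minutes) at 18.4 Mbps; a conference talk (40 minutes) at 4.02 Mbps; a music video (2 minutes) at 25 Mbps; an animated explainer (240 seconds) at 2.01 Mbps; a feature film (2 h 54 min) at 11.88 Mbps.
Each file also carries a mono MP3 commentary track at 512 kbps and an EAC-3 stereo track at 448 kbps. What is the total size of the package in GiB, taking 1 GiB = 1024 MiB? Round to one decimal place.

Audio total: 512 + 448 = 960 kbps = 0.960 Mbps.
dashcam clip: 19.360 Mbps × 2520 s = 48787.2 Mb
conference talk: 4.980 Mbps × 2400 s = 11952.0 Mb
music video: 25.960 Mbps × 120 s = 3115.2 Mb
animated explainer: 2.970 Mbps × 240 s = 712.8 Mb
feature film: 12.840 Mbps × 10440 s = 134049.6 Mb
Total: 198616.8 Mb = 24827.1 MB.
= 23.12 GiB.

23.1 GiB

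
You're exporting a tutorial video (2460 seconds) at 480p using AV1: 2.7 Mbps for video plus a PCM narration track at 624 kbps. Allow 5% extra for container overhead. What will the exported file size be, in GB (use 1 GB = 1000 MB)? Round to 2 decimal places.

Audio: 624 kbps = 0.624 Mbps.
Total bitrate: 2.7 + 0.624 = 3.324 Mbps.
Stream data: 3.324 Mbps × 2460 s = 8177.0 Mb.
With 5% container overhead: ×1.05.
8,586 Mb ÷ 8 = 1,073 MB → 1.073 GB.

1.07 GB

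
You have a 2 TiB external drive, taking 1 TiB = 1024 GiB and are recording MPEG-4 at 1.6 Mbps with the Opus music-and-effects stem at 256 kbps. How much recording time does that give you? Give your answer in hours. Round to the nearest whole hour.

Audio: 256 kbps = 0.256 Mbps.
Total bitrate: 1.6 + 0.256 = 1.856 Mbps.
Capacity: 2 TiB = 17,592,186 Mb.
Recording time: 17,592,186 / 1.856 = 9,478,549 s ≈ 2,633 hours.

2633 hours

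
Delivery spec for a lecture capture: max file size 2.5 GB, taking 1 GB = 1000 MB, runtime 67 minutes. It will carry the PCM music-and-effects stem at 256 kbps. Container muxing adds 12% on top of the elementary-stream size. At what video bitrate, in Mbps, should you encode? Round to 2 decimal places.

Budget: 2.5 GB = 20000.0 Mb.
Stream payload after overhead: 20000.0 / 1.12 = 17857.1 Mb.
67 min = 4020 s
Total bitrate budget: 17857.1 Mb / 4020 s = 4.442 Mbps.
Audio: 256 kbps = 0.256 Mbps.
Video: 4.442 − 0.256 = 4.186 Mbps.

4.19 Mbps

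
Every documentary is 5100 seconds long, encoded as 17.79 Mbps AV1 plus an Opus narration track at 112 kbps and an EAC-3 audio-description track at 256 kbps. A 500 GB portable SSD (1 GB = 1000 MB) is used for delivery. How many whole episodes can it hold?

43

Audio total: 112 + 256 = 368 kbps = 0.368 Mbps.
Total bitrate: 18.158 Mbps.
Per item: 18.158 Mbps × 5100 s = 92,606 Mb = 11,576 MB.
Capacity: 500 GB = 4,000,000 Mb; 43.19 items → 43 complete.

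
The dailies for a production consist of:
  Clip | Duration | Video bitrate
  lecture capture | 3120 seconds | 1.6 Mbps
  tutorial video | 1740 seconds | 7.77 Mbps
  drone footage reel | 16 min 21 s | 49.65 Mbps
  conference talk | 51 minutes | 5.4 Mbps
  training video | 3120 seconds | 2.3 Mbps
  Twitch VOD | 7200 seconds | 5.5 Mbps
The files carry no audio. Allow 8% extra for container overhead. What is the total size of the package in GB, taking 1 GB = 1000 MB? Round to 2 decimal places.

17.62 GB

lecture capture: 1.600 Mbps × 3120 s × 1.08 = 5391.4 Mb
tutorial video: 7.770 Mbps × 1740 s × 1.08 = 14601.4 Mb
drone footage reel: 49.650 Mbps × 981 s × 1.08 = 52603.2 Mb
conference talk: 5.400 Mbps × 3060 s × 1.08 = 17845.9 Mb
training video: 2.300 Mbps × 3120 s × 1.08 = 7750.1 Mb
Twitch VOD: 5.500 Mbps × 7200 s × 1.08 = 42768.0 Mb
Total: 140959.9 Mb = 17620.0 MB.
= 17.62 GB.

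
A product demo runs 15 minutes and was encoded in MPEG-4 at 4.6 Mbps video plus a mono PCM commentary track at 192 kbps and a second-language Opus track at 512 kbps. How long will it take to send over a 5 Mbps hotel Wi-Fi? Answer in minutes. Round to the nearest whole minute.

15 min = 900 s
Audio total: 192 + 512 = 704 kbps = 0.704 Mbps.
Total bitrate: 5.304 Mbps.
File: 5.304 Mbps × 900 s = 4773.6 Mb.
At 5 Mbps: 4773.6 / 5 = 954.7 s ≈ 15.9 minutes.

16 minutes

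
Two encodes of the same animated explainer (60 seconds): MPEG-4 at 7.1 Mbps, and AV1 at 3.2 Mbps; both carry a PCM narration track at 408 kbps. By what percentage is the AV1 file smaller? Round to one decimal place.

Audio: 408 kbps = 0.408 Mbps.
MPEG-4: 7.508 Mbps × 60 s = 450.5 Mb = 56.310 MB.
AV1: 3.608 Mbps × 60 s = 216.5 Mb = 27.060 MB.
Reduction: (1 − 27.060/56.310) × 100 = 51.94%.

51.9%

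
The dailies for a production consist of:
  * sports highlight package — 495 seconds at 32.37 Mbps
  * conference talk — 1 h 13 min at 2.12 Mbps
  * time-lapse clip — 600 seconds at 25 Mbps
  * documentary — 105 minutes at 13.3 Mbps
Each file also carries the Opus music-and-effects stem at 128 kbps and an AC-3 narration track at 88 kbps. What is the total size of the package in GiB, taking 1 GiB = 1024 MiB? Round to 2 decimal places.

14.74 GiB

Audio total: 128 + 88 = 216 kbps = 0.216 Mbps.
sports highlight package: 32.586 Mbps × 495 s = 16130.1 Mb
conference talk: 2.336 Mbps × 4380 s = 10231.7 Mb
time-lapse clip: 25.216 Mbps × 600 s = 15129.6 Mb
documentary: 13.516 Mbps × 6300 s = 85150.8 Mb
Total: 126642.1 Mb = 15830.3 MB.
= 14.74 GiB.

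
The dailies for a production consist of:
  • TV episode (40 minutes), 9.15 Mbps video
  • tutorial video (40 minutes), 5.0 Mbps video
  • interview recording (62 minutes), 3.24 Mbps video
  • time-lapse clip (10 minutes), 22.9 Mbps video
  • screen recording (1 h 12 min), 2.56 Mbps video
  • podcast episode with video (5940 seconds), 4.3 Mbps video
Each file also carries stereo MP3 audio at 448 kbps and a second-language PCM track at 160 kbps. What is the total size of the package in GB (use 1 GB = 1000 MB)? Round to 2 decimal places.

13.52 GB

Audio total: 448 + 160 = 608 kbps = 0.608 Mbps.
TV episode: 9.758 Mbps × 2400 s = 23419.2 Mb
tutorial video: 5.608 Mbps × 2400 s = 13459.2 Mb
interview recording: 3.848 Mbps × 3720 s = 14314.6 Mb
time-lapse clip: 23.508 Mbps × 600 s = 14104.8 Mb
screen recording: 3.168 Mbps × 4320 s = 13685.8 Mb
podcast episode with video: 4.908 Mbps × 5940 s = 29153.5 Mb
Total: 108137.0 Mb = 13517.1 MB.
= 13.52 GB.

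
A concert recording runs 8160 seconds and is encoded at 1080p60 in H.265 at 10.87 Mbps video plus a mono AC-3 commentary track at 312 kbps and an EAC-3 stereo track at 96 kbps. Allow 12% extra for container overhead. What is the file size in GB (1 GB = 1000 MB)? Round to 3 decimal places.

12.884 GB

Audio total: 312 + 96 = 408 kbps = 0.408 Mbps.
Total bitrate: 10.87 + 0.408 = 11.278 Mbps.
Stream data: 11.278 Mbps × 8160 s = 92028.5 Mb.
With 12% container overhead: ×1.12.
103,072 Mb ÷ 8 = 12,884 MB → 12.88 GB.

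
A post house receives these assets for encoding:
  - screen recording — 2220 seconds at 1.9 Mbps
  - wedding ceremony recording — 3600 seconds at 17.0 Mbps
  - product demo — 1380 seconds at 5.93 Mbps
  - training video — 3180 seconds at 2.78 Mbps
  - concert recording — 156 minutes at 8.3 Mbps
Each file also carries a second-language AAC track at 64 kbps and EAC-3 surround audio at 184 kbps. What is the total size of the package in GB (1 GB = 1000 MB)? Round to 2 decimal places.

Audio total: 64 + 184 = 248 kbps = 0.248 Mbps.
screen recording: 2.148 Mbps × 2220 s = 4768.6 Mb
wedding ceremony recording: 17.248 Mbps × 3600 s = 62092.8 Mb
product demo: 6.178 Mbps × 1380 s = 8525.6 Mb
training video: 3.028 Mbps × 3180 s = 9629.0 Mb
concert recording: 8.548 Mbps × 9360 s = 80009.3 Mb
Total: 165025.3 Mb = 20628.2 MB.
= 20.63 GB.

20.63 GB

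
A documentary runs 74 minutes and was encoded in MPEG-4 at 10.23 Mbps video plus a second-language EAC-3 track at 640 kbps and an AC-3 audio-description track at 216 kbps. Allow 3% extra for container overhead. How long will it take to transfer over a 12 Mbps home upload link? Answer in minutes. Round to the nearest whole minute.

74 min = 4440 s
Audio total: 640 + 216 = 856 kbps = 0.856 Mbps.
Total bitrate: 11.086 Mbps.
File: 11.086 Mbps × 4440 s = 49221.8 Mb.
With 3% container overhead: ×1.03. → 50698.5 Mb.
At 12 Mbps: 50698.5 / 12 = 4224.9 s ≈ 70.4 minutes.

70 minutes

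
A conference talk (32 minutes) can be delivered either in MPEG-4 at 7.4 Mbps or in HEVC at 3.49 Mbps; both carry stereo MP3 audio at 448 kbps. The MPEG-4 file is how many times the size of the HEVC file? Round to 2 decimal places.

32 min = 1920 s
Audio: 448 kbps = 0.448 Mbps.
MPEG-4: 7.848 Mbps × 1920 s = 15068.2 Mb = 1.754 GiB.
HEVC: 3.938 Mbps × 1920 s = 7561.0 Mb = 0.880 GiB.
Ratio: 1.754 / 0.880 = 1.993.

1.99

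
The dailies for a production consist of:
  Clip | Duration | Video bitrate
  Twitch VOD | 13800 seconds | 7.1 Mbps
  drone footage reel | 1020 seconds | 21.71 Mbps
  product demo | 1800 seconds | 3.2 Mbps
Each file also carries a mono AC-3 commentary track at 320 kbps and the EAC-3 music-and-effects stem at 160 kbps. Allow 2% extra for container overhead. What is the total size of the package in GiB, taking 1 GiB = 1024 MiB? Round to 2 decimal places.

15.90 GiB

Audio total: 320 + 160 = 480 kbps = 0.480 Mbps.
Twitch VOD: 7.580 Mbps × 13800 s × 1.02 = 106696.1 Mb
drone footage reel: 22.190 Mbps × 1020 s × 1.02 = 23086.5 Mb
product demo: 3.680 Mbps × 1800 s × 1.02 = 6756.5 Mb
Total: 136539.0 Mb = 17067.4 MB.
= 15.90 GiB.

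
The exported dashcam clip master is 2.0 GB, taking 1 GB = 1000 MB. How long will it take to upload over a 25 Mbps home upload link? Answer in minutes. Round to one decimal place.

10.7 minutes

File: 2.0 GB = 16000.0 Mb.
At 25 Mbps: 16000.0 / 25 = 640.0 s ≈ 10.7 minutes.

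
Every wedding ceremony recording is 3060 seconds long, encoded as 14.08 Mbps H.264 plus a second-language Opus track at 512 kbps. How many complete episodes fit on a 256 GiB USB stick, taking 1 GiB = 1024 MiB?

49

Audio: 512 kbps = 0.512 Mbps.
Total bitrate: 14.592 Mbps.
Per item: 14.592 Mbps × 3060 s = 44,652 Mb = 5,581 MB.
Capacity: 256 GiB = 2,199,023 Mb; 49.25 items → 49 complete.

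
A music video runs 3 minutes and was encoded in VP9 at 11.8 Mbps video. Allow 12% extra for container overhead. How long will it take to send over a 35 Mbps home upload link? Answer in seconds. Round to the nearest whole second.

68 seconds

3 min = 180 s
File: 11.800 Mbps × 180 s = 2124.0 Mb.
With 12% container overhead: ×1.12. → 2378.9 Mb.
At 35 Mbps: 2378.9 / 35 = 68.0 s ≈ 68 seconds.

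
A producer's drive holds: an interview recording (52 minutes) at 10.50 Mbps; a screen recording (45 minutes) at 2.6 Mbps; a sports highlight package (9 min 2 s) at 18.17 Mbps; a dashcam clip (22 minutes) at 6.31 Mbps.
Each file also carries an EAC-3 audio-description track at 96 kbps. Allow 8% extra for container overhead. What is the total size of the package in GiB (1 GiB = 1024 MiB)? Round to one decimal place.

Audio: 96 kbps = 0.096 Mbps.
interview recording: 10.596 Mbps × 3120 s × 1.08 = 35704.3 Mb
screen recording: 2.696 Mbps × 2700 s × 1.08 = 7861.5 Mb
sports highlight package: 18.266 Mbps × 542 s × 1.08 = 10692.2 Mb
dashcam clip: 6.406 Mbps × 1320 s × 1.08 = 9132.4 Mb
Total: 63390.4 Mb = 7923.8 MB.
= 7.380 GiB.

7.4 GiB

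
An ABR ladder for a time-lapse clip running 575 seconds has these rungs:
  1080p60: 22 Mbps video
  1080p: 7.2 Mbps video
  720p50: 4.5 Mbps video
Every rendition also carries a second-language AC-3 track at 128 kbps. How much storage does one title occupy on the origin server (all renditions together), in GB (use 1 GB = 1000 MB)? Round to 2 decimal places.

2.45 GB

Audio: 128 kbps = 0.128 Mbps.
Sum of rendition bitrates: (22+0.128) + (7.2+0.128) + (4.5+0.128) = 34.084 Mbps.
× 575 s = 19,598 Mb = 2,450 MB = 2.450 GB.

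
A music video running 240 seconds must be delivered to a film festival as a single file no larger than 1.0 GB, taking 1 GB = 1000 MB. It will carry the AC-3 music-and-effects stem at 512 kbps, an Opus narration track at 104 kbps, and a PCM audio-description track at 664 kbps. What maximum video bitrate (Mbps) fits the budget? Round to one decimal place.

Budget: 1.0 GB = 8000.0 Mb.
Total bitrate budget: 8000.0 Mb / 240 s = 33.333 Mbps.
Audio total: 512 + 104 + 664 = 1280 kbps = 1.280 Mbps.
Video: 33.333 − 1.280 = 32.053 Mbps.

32.1 Mbps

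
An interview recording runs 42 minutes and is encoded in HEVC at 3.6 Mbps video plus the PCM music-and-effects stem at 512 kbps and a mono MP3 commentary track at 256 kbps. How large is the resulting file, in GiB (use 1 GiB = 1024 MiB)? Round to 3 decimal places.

42 min = 2520 s
Audio total: 512 + 256 = 768 kbps = 0.768 Mbps.
Total bitrate: 3.6 + 0.768 = 4.368 Mbps.
Stream data: 4.368 Mbps × 2520 s = 11007.4 Mb.
11,007 Mb = 1,375,920,000 bytes ÷ 1,073,741,824 = 1.281 GiB.

1.281 GiB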